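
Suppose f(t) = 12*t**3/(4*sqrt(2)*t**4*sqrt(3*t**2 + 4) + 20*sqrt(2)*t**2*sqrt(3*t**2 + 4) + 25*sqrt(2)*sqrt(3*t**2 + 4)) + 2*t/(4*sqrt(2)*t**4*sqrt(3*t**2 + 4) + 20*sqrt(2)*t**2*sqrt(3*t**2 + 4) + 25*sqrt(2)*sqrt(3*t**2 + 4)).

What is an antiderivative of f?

An antiderivative is F(t) = -2*sqrt(3*t**2 + 4)/(2*sqrt(2)*t**2 + 5*sqrt(2)).

Recognize the product-rule pattern: f = u'v + uv' with u = -sqrt(3*t**2/2 + 2), v = 1/(t**2 + 5/2), so integration by parts undoes it.
Check: d/dt[-2*sqrt(3*t**2 + 4)/(2*sqrt(2)*t**2 + 5*sqrt(2))] = (6*sqrt(2)*t**3 + sqrt(2)*t)/(4*t**4*sqrt(3*t**2 + 4) + 20*t**2*sqrt(3*t**2 + 4) + 25*sqrt(3*t**2 + 4)), which equals f(t).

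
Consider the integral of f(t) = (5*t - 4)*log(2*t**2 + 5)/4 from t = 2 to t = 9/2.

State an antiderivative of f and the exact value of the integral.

Differentiate the proposed F(t) back; it has to land on f(t) exactly.
F(t) = (10*t**2*log(2*t**2 + 5) - 10*t**2 - 16*t*log(2*t**2 + 5) + 32*t + 25*log(t**2 + 5/2) - 16*sqrt(10)*atan(sqrt(10)*t/5))/16 is an antiderivative of f.
Check: d/dt[(10*t**2*log(2*t**2 + 5) - 10*t**2 - 16*t*log(2*t**2 + 5) + 32*t + 25*log(t**2 + 5/2) - 16*sqrt(10)*atan(sqrt(10)*t/5))/16] = 5*t*log(2*t**2 + 5)/4 - log(2*t**2 + 5), which equals f(t).
F(9/2) = -sqrt(10)*atan(9*sqrt(10)/10) - 117/32 + 25*log(91/4)/16 + 261*log(91/2)/32; F(2) = -sqrt(10)*atan(2*sqrt(10)/5) + log(13)/2 + 3/2 + 25*log(13/2)/16.
Integral = F(9/2) - F(2) = -165/32 - sqrt(10)*atan(9*sqrt(10)/10) - 25*log(13/2)/16 - log(13)/2 + sqrt(10)*atan(2*sqrt(10)/5) + 25*log(91/4)/16 + 261*log(91/2)/32.

Antiderivative: F(t) = (10*t**2*log(2*t**2 + 5) - 10*t**2 - 16*t*log(2*t**2 + 5) + 32*t + 25*log(t**2 + 5/2) - 16*sqrt(10)*atan(sqrt(10)*t/5))/16; value = -165/32 - sqrt(10)*atan(9*sqrt(10)/10) - 25*log(13/2)/16 - log(13)/2 + sqrt(10)*atan(2*sqrt(10)/5) + 25*log(91/4)/16 + 261*log(91/2)/32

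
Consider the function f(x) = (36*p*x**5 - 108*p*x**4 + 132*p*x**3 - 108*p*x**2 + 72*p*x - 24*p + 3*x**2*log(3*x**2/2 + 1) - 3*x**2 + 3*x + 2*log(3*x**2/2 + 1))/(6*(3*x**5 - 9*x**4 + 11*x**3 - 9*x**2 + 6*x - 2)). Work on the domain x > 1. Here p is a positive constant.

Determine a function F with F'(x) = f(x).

Any candidate F(x) must reproduce f(x) exactly when differentiated.
Check: d/dx[2*p*x - 3*log(3*x**2/2 + 1)/(36*x**2 - 72*x + 36)] = (36*p*x**5 - 108*p*x**4 + 132*p*x**3 - 108*p*x**2 + 72*p*x - 24*p + 3*x**2*log(3*x**2/2 + 1) - 3*x**2 + 3*x + 2*log(3*x**2/2 + 1))/(18*x**5 - 54*x**4 + 66*x**3 - 54*x**2 + 36*x - 12), which equals f(x).

An antiderivative is F(x) = 2*p*x - 3*log(3*x**2/2 + 1)/(36*x**2 - 72*x + 36).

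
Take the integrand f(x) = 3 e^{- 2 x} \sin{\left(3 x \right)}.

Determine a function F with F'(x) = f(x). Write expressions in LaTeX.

Since d/dx undoes antidifferentiation here, F'(x) = f(x) is required of F(x).
Check: d/dx[\frac{\left(- 6 \sin{\left(3 x \right)} - 9 \cos{\left(3 x \right)}\right) e^{- 2 x}}{13}] = 3 e^{- 2 x} \sin{\left(3 x \right)} = f(x).

An antiderivative is F(x) = \frac{\left(- 6 \sin{\left(3 x \right)} - 9 \cos{\left(3 x \right)}\right) e^{- 2 x}}{13}.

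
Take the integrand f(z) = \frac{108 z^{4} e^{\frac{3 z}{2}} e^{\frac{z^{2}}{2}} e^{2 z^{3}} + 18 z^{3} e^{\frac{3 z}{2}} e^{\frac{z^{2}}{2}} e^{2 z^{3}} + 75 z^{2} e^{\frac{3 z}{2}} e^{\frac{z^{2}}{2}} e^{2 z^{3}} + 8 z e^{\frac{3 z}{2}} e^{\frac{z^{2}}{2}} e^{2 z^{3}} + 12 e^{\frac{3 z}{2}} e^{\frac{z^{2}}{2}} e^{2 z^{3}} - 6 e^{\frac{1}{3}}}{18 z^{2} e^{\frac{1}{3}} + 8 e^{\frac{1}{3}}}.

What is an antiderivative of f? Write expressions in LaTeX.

A candidate is checked by its d/dz: the result must match f(z).
Check: d/dz[- \frac{- \frac{2 e^{\frac{3 z}{2}} e^{\frac{z^{2}}{2}} e^{2 z^{3}}}{e^{\frac{1}{3}}} + \operatorname{atan}{\left(\frac{3 z}{2} \right)}}{2}] = \frac{108 z^{4} e^{\frac{3 z}{2}} e^{\frac{z^{2}}{2}} e^{2 z^{3}} + 18 z^{3} e^{\frac{3 z}{2}} e^{\frac{z^{2}}{2}} e^{2 z^{3}} + 75 z^{2} e^{\frac{3 z}{2}} e^{\frac{z^{2}}{2}} e^{2 z^{3}} + 8 z e^{\frac{3 z}{2}} e^{\frac{z^{2}}{2}} e^{2 z^{3}} + 12 e^{\frac{3 z}{2}} e^{\frac{z^{2}}{2}} e^{2 z^{3}} - 6 e^{\frac{1}{3}}}{18 z^{2} e^{\frac{1}{3}} + 8 e^{\frac{1}{3}}} = f(z).

An antiderivative is F(z) = - \frac{- \frac{2 e^{\frac{3 z}{2}} e^{\frac{z^{2}}{2}} e^{2 z^{3}}}{e^{\frac{1}{3}}} + \operatorname{atan}{\left(\frac{3 z}{2} \right)}}{2}.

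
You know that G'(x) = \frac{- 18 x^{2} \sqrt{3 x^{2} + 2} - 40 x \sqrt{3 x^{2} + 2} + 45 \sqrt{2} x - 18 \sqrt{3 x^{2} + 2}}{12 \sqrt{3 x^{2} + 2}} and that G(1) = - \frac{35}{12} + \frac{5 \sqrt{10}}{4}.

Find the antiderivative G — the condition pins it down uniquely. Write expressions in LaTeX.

A candidate passes only if d/dx[G] lands on the given G'(x) exactly.
A general antiderivative is - \frac{x^{3}}{2} - \frac{5 x^{2}}{3} - \frac{3 x}{2} + \frac{5 \sqrt{\frac{3 x^{2}}{2} + 1}}{2} + \frac{3}{4} + C.
The condition gives C = - \frac{35}{12} + \frac{5 \sqrt{10}}{4} - (- \frac{35}{12} + \frac{5 \sqrt{10}}{4}) = 0.
So G(x) = - \frac{x^{3}}{2} - \frac{5 x^{2}}{3} - \frac{3 x}{2} + \frac{5 \sqrt{\frac{3 x^{2}}{2} + 1}}{2} + \frac{3}{4}.
Check: d/dx[- \frac{x^{3}}{2} - \frac{5 x^{2}}{3} - \frac{3 x}{2} + \frac{5 \sqrt{\frac{3 x^{2}}{2} + 1}}{2} + \frac{3}{4}] = \frac{- 18 x^{2} \sqrt{3 x^{2} + 2} - 40 x \sqrt{3 x^{2} + 2} + 45 \sqrt{2} x - 18 \sqrt{3 x^{2} + 2}}{12 \sqrt{3 x^{2} + 2}} = G'(x).

G(x) = - \frac{x^{3}}{2} - \frac{5 x^{2}}{3} - \frac{3 x}{2} + \frac{5 \sqrt{\frac{3 x^{2}}{2} + 1}}{2} + \frac{3}{4}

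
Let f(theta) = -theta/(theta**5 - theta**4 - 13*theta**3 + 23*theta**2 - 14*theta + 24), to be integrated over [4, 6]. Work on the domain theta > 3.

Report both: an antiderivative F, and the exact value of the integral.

Factor the denominator ((theta - 3)*(theta - 2)*(theta + 4)*(theta**2 + 1)) and decompose: f = -(5*theta - 3)/(170*(theta**2 + 1)) + 2/(357*(theta + 4)) + 1/(15*(theta - 2)) - 3/(70*(theta - 3)); each piece integrates to a log, atan, or power term.
F(theta) = (-306*log(theta - 3) + 476*log(theta - 2) + 40*log(theta + 4) - 105*log(theta**2 + 1) + 126*atan(theta))/7140 is an antiderivative of f.
Check: d/dtheta[(-306*log(theta - 3) + 476*log(theta - 2) + 40*log(theta + 4) - 105*log(theta**2 + 1) + 126*atan(theta))/7140] = -theta/(theta**5 - theta**4 - 13*theta**3 + 23*theta**2 - 14*theta + 24) = f(theta).
F(6) = -log(37)/68 - 3*log(3)/70 + 2*log(10)/357 + 3*atan(6)/170 + log(4)/15; F(4) = -log(17)/68 + 2*log(8)/357 + 3*atan(4)/170 + log(2)/15.
Integral = F(6) - F(4) = -log(37)/68 - 3*log(3)/70 - log(2)/15 - 3*atan(4)/170 - 2*log(8)/357 + 2*log(10)/357 + 3*atan(6)/170 + log(17)/68 + log(4)/15.

Antiderivative: F(theta) = (-306*log(theta - 3) + 476*log(theta - 2) + 40*log(theta + 4) - 105*log(theta**2 + 1) + 126*atan(theta))/7140; value = -log(37)/68 - 3*log(3)/70 - log(2)/15 - 3*atan(4)/170 - 2*log(8)/357 + 2*log(10)/357 + 3*atan(6)/170 + log(17)/68 + log(4)/15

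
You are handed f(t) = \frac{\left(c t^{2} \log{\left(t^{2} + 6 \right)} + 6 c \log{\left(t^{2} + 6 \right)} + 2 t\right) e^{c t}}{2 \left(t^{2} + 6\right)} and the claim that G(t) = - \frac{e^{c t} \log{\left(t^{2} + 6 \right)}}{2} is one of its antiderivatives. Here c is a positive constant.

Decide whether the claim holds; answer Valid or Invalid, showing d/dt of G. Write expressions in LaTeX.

d/dt[G] = \frac{- c t^{2} e^{c t} \log{\left(t^{2} + 6 \right)} - 6 c e^{c t} \log{\left(t^{2} + 6 \right)} - 2 t e^{c t}}{2 t^{2} + 12}
d/dt[G] - f(t) = \frac{- c t^{2} e^{c t} \log{\left(t^{2} + 6 \right)} - 6 c e^{c t} \log{\left(t^{2} + 6 \right)} - 2 t e^{c t}}{t^{2} + 6} != 0.

Invalid: d/dt[G] - f = \frac{- c t^{2} e^{c t} \log{\left(t^{2} + 6 \right)} - 6 c e^{c t} \log{\left(t^{2} + 6 \right)} - 2 t e^{c t}}{t^{2} + 6}, which is not 0.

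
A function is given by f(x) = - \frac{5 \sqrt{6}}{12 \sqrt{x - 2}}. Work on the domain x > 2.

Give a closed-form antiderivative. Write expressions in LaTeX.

Recover f(x) by differentiating a candidate F(x); any mismatch rules it out.
Check: d/dx[- \frac{5 \sqrt{6} \sqrt{x - 2}}{6}] = - \frac{5 \sqrt{6}}{12 \sqrt{x - 2}} = f(x).

An antiderivative is F(x) = - \frac{5 \sqrt{6} \sqrt{x - 2}}{6}.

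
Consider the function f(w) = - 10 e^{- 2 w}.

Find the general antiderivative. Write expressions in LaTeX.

F(w) = 5 e^{- 2 w} + C

Recover f(w) by differentiating a candidate F(w); any mismatch rules it out.
Check: d/dw[5 e^{- 2 w}] = - 10 e^{- 2 w} = f(w).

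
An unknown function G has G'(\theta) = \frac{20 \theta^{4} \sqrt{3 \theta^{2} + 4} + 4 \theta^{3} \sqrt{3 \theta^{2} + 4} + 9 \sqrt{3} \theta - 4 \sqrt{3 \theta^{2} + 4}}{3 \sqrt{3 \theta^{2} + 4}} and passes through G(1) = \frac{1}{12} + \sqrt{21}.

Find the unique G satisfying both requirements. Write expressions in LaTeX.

G(\theta) = \frac{\sqrt{3} \left(16 \sqrt{3} \theta^{5} + 4 \sqrt{3} \theta^{4} - 16 \sqrt{3} \theta + 36 \sqrt{3 \theta^{2} + 4} - 3 \sqrt{3}\right)}{36}

Any candidate G(\theta) must reproduce the stated G'(\theta) exactly.
A general antiderivative is \frac{4 \theta^{5}}{3} + \frac{\theta^{4}}{3} - \frac{4 \theta}{3} + 3 \sqrt{\theta^{2} + \frac{4}{3}} + \frac{3}{4} + C.
The condition gives C = \frac{1}{12} + \sqrt{21} - (\frac{13}{12} + \sqrt{21}) = -1.
So G(\theta) = \frac{\sqrt{3} \left(16 \sqrt{3} \theta^{5} + 4 \sqrt{3} \theta^{4} - 16 \sqrt{3} \theta + 36 \sqrt{3 \theta^{2} + 4} - 3 \sqrt{3}\right)}{36}.
Check: d/d\theta[\frac{\sqrt{3} \left(16 \sqrt{3} \theta^{5} + 4 \sqrt{3} \theta^{4} - 16 \sqrt{3} \theta + 36 \sqrt{3 \theta^{2} + 4} - 3 \sqrt{3}\right)}{36}] = \frac{20 \theta^{4} \sqrt{3 \theta^{2} + 4} + 4 \theta^{3} \sqrt{3 \theta^{2} + 4} + 9 \sqrt{3} \theta - 4 \sqrt{3 \theta^{2} + 4}}{3 \sqrt{3 \theta^{2} + 4}} = G'(\theta).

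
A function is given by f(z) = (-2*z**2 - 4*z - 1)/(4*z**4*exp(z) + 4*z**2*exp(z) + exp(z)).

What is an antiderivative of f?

An antiderivative is F(z) = 1/(2*z**2*exp(z) + exp(z)).

f has the shape u'v + uv' for u = 1/(2*z**2 + 1) and v = exp(-z) — it is the derivative of the product u*v.
Check: d/dz[1/(2*z**2*exp(z) + exp(z))] = (-2*z**2 - 4*z - 1)/(4*z**4*exp(z) + 4*z**2*exp(z) + exp(z)) = f(z).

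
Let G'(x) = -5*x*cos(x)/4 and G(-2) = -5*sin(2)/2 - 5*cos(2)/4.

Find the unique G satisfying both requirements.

The proposed G(x) is checked by its d/dx: the result must match the given G'(x).
A general antiderivative is -5*x*sin(x)/4 - 5*cos(x)/4 + C.
The condition gives C = -5*sin(2)/2 - 5*cos(2)/4 - (-5*sin(2)/2 - 5*cos(2)/4) = 0.
So G(x) = -5*x*sin(x)/4 - 5*cos(x)/4.
Check: d/dx[-5*x*sin(x)/4 - 5*cos(x)/4] = -5*x*cos(x)/4 = G'(x).

G(x) = -5*x*sin(x)/4 - 5*cos(x)/4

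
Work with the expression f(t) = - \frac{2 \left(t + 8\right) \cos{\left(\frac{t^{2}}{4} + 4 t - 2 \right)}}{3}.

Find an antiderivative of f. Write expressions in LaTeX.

An antiderivative is F(t) = - \frac{4 \sin{\left(\frac{t^{2}}{4} + 4 t - 2 \right)}}{3}.

The substitution u = \frac{t^{2}}{4} + 4 t - 2 works: f is exactly (dF/du)*(du/dt) for that inner function.
Check: d/dt[- \frac{4 \sin{\left(\frac{t^{2}}{4} + 4 t - 2 \right)}}{3}] = - \frac{2 t \cos{\left(\frac{t^{2}}{4} + 4 t - 2 \right)}}{3} - \frac{16 \cos{\left(\frac{t^{2}}{4} + 4 t - 2 \right)}}{3}, which equals f(t).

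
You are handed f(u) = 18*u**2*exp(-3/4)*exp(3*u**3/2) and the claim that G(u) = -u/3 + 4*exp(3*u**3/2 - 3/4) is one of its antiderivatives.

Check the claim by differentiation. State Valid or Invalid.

d/du[G] = 18*u**2*exp(-3/4)*exp(3*u**3/2) - 1/3
d/du[G] - f(u) = -1/3 != 0.

Invalid: d/du[G] - f = -1/3, which is not 0.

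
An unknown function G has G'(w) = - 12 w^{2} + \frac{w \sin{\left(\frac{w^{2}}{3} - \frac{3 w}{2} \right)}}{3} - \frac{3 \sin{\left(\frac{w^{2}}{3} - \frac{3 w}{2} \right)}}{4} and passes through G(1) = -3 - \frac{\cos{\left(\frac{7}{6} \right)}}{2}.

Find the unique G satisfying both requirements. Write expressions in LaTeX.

Integrate term by term and add the pieces.
A general antiderivative is - 4 w^{3} - \frac{\cos{\left(\frac{w^{2}}{3} - \frac{3 w}{2} \right)}}{2} + C.
The condition gives C = -3 - \frac{\cos{\left(\frac{7}{6} \right)}}{2} - (-4 - \frac{\cos{\left(\frac{7}{6} \right)}}{2}) = 1.
So G(w) = - 4 w^{3} - \frac{\cos{\left(\frac{w^{2}}{3} - \frac{3 w}{2} \right)}}{2} + 1.
Check: d/dw[- 4 w^{3} - \frac{\cos{\left(\frac{w^{2}}{3} - \frac{3 w}{2} \right)}}{2} + 1] = - 12 w^{2} + \frac{w \sin{\left(\frac{w^{2}}{3} - \frac{3 w}{2} \right)}}{3} - \frac{3 \sin{\left(\frac{w^{2}}{3} - \frac{3 w}{2} \right)}}{4} = G'(w).

G(w) = - 4 w^{3} - \frac{\cos{\left(\frac{w^{2}}{3} - \frac{3 w}{2} \right)}}{2} + 1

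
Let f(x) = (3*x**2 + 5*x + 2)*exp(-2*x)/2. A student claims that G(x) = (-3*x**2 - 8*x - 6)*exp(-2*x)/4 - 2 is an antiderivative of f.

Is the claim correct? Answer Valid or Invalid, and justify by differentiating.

Valid. The derivative of G reproduces f.

d/dx[G] = (3*x**2 + 5*x + 2)*exp(-2*x)/2
This equals f(x) exactly, so the claim holds.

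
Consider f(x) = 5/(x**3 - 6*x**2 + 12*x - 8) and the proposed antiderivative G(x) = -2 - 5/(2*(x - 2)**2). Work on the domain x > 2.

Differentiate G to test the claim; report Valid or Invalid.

Valid - the claim checks out under differentiation.

d/dx[G] = 5/(x**3 - 6*x**2 + 12*x - 8)
This equals f(x) exactly, so the claim holds.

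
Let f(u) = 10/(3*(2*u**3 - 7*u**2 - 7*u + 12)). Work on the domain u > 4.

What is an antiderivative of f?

The denominator factors as 3*(u - 4)*(u - 1)*(2*u + 3); partial fractions split f into directly integrable pieces: 8/(33*(2*u + 3)) - 2/(9*(u - 1)) + 10/(99*(u - 4)).
Check: d/du[10*log(u - 4)/99 - 2*log(u - 1)/9 + 4*log(u + 3/2)/33] = 10/(6*u**3 - 21*u**2 - 21*u + 36), which equals f(u).

An antiderivative is F(u) = 10*log(u - 4)/99 - 2*log(u - 1)/9 + 4*log(u + 3/2)/33.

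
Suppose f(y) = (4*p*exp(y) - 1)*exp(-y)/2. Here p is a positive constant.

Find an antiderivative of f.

An antiderivative is F(y) = (4*p*y*exp(y) + 1)*exp(-y)/2.

A first test for any F(y): its y-derivative must equal f(y) identically.
Check: d/dy[(4*p*y*exp(y) + 1)*exp(-y)/2] = (4*p*exp(y) - 1)*exp(-y)/2 = f(y).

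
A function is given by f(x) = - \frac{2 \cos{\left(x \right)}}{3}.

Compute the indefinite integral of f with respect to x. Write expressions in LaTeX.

F(x) = - \frac{2 \sin{\left(x \right)}}{3} + C

Differentiate the proposed F(x) back; it has to land on f(x) exactly.
Check: d/dx[- \frac{2 \sin{\left(x \right)}}{3}] = - \frac{2 \cos{\left(x \right)}}{3} = f(x).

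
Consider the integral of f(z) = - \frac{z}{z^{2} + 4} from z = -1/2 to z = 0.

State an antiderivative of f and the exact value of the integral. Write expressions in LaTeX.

f matches the chain-rule pattern g'(h)*h' with inner function h(z) = z^{2} + 4; substituting u = h(z) collapses the integral.
F(z) = - \frac{\log{\left(z^{2} + 4 \right)}}{2} is an antiderivative of f.
Check: d/dz[- \frac{\log{\left(z^{2} + 4 \right)}}{2}] = - \frac{z}{z^{2} + 4} = f(z).
F(0) = - \frac{\log{\left(4 \right)}}{2}; F(-1/2) = - \frac{\log{\left(\frac{17}{4} \right)}}{2}.
Integral = F(0) - F(-1/2) = - \frac{\log{\left(4 \right)}}{2} + \frac{\log{\left(\frac{17}{4} \right)}}{2}.

Antiderivative: F(z) = - \frac{\log{\left(z^{2} + 4 \right)}}{2}; value = - \frac{\log{\left(4 \right)}}{2} + \frac{\log{\left(\frac{17}{4} \right)}}{2}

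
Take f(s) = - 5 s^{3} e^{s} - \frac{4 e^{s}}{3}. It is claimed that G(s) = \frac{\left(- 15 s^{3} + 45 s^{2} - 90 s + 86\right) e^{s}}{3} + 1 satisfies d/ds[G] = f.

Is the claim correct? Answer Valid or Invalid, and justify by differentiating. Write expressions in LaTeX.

d/ds[G] = - 5 s^{3} e^{s} - \frac{4 e^{s}}{3}
This equals f(s) exactly, so the claim holds.

Valid - differentiating G returns exactly f.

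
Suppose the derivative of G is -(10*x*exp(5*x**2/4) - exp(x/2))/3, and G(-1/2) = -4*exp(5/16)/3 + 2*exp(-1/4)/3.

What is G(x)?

G(x) = -2*(-exp(x/2) + 2*exp(5*x**2/4))/3

Differentiate the proposed G(x) back; it has to land on the given G'(x).
A general antiderivative is 2*exp(x/2)/3 - 4*exp(5*x**2/4)/3 + C.
The condition gives C = -4*exp(5/16)/3 + 2*exp(-1/4)/3 - (-4*exp(5/16)/3 + 2*exp(-1/4)/3) = 0.
So G(x) = -2*(-exp(x/2) + 2*exp(5*x**2/4))/3.
Check: d/dx[-2*(-exp(x/2) + 2*exp(5*x**2/4))/3] = -10*x*exp(5*x**2/4)/3 + exp(x/2)/3, which equals G'(x).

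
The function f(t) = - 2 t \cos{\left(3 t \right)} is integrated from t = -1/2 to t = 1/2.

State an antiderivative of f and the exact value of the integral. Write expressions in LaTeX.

Antiderivative: F(t) = - \frac{2 t \sin{\left(3 t \right)}}{3} - \frac{2 \cos{\left(3 t \right)}}{9}; value = 0

A first test for any F(t): its t-derivative must equal f(t) identically.
F(t) = - \frac{2 t \sin{\left(3 t \right)}}{3} - \frac{2 \cos{\left(3 t \right)}}{9} is an antiderivative of f.
Check: d/dt[- \frac{2 t \sin{\left(3 t \right)}}{3} - \frac{2 \cos{\left(3 t \right)}}{9}] = - 2 t \cos{\left(3 t \right)} = f(t).
F(1/2) = - \frac{\sin{\left(\frac{3}{2} \right)}}{3} - \frac{2 \cos{\left(\frac{3}{2} \right)}}{9}; F(-1/2) = - \frac{\sin{\left(\frac{3}{2} \right)}}{3} - \frac{2 \cos{\left(\frac{3}{2} \right)}}{9}.
Integral = F(1/2) - F(-1/2) = 0.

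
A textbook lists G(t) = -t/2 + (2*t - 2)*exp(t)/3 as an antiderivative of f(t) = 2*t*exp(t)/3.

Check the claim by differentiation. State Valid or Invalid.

Invalid: d/dt[G] - f = -1/2, which is not 0.

d/dt[G] = 2*t*exp(t)/3 - 1/2
d/dt[G] - f(t) = -1/2 != 0.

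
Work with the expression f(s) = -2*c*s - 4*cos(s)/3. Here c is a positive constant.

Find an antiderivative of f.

Integrate term by term and add the pieces.
Check: d/ds[(-3*c*s**2 - 4*sin(s))/3] = -2*c*s - 4*cos(s)/3 = f(s).

An antiderivative is F(s) = (-3*c*s**2 - 4*sin(s))/3.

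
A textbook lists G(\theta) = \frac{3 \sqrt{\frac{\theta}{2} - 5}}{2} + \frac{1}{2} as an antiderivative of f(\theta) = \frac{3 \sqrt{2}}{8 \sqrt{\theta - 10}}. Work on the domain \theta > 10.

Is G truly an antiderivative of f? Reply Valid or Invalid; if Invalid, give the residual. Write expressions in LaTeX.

d/d\theta[G] = \frac{3 \sqrt{2}}{8 \sqrt{\theta - 10}}
This equals f(\theta) exactly, so the claim holds.

Valid - differentiating G returns exactly f.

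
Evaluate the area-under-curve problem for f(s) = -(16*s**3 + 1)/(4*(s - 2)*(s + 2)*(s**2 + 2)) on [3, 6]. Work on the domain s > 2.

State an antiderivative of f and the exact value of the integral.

Factor the denominator (4*(s - 2)*(s + 2)*(s**2 + 2)) and decompose: f = -(32*s - 1)/(24*(s**2 + 2)) - 127/(96*(s + 2)) - 43/(32*(s - 2)); each piece integrates to a log, atan, or power term.
F(s) = (-129*log(s - 2) - 127*log(s + 2) - 64*log(s**2 + 2) + 2*sqrt(2)*atan(sqrt(2)*s/2))/96 is an antiderivative of f.
Check: d/ds[(-129*log(s - 2) - 127*log(s + 2) - 64*log(s**2 + 2) + 2*sqrt(2)*atan(sqrt(2)*s/2))/96] = (-16*s**3 - 1)/(4*s**4 - 8*s**2 - 32), which equals f(s).
F(6) = -127*log(8)/96 - 2*log(38)/3 - 43*log(4)/32 + sqrt(2)*atan(3*sqrt(2))/48; F(3) = -127*log(5)/96 - 2*log(11)/3 + sqrt(2)*atan(3*sqrt(2)/2)/48.
Integral = F(6) - F(3) = -127*log(8)/96 - 2*log(38)/3 - 43*log(4)/32 - sqrt(2)*atan(3*sqrt(2)/2)/48 + sqrt(2)*atan(3*sqrt(2))/48 + 2*log(11)/3 + 127*log(5)/96.

Antiderivative: F(s) = (-129*log(s - 2) - 127*log(s + 2) - 64*log(s**2 + 2) + 2*sqrt(2)*atan(sqrt(2)*s/2))/96; value = -127*log(8)/96 - 2*log(38)/3 - 43*log(4)/32 - sqrt(2)*atan(3*sqrt(2)/2)/48 + sqrt(2)*atan(3*sqrt(2))/48 + 2*log(11)/3 + 127*log(5)/96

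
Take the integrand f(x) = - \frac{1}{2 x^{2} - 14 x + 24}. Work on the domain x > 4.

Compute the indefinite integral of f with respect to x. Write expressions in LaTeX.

F(x) = - \frac{\log{\left(x - 4 \right)}}{2} + \frac{\log{\left(x - 3 \right)}}{2} + C

The denominator factors as 2 \left(x - 4\right) \left(x - 3\right); partial fractions split f into directly integrable pieces: \frac{1}{2 \left(x - 3\right)} - \frac{1}{2 \left(x - 4\right)}.
Check: d/dx[- \frac{\log{\left(x - 4 \right)}}{2} + \frac{\log{\left(x - 3 \right)}}{2}] = - \frac{1}{2 x^{2} - 14 x + 24} = f(x).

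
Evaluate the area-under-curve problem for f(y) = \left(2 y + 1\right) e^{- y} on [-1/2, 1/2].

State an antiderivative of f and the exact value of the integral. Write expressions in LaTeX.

Recognize the product-rule pattern: f = u'v + uv' with u = - 2 y - 3, v = e^{- y}, so integration by parts undoes it.
F(y) = \left(- 2 y - 3\right) e^{- y} is an antiderivative of f.
Check: d/dy[\left(- 2 y - 3\right) e^{- y}] = \left(2 y + 1\right) e^{- y} = f(y).
F(1/2) = - \frac{4}{e^{\frac{1}{2}}}; F(-1/2) = - 2 e^{\frac{1}{2}}.
Integral = F(1/2) - F(-1/2) = - \frac{4}{e^{\frac{1}{2}}} + 2 e^{\frac{1}{2}}.

Antiderivative: F(y) = \left(- 2 y - 3\right) e^{- y}; value = - \frac{4}{e^{\frac{1}{2}}} + 2 e^{\frac{1}{2}}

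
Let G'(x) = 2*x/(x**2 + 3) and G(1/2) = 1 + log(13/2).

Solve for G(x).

G(x) = log(x**2 + 3) + log(2) + 1

The substitution u = 2*x**2 + 6 works: G'(x) is exactly (dG/du)*(du/dx) for that inner function.
A general antiderivative is log(2*x**2 + 6) + C.
The condition gives C = 1 + log(13/2) - (log(13/2)) = 1.
So G(x) = log(x**2 + 3) + log(2) + 1.
Check: d/dx[log(x**2 + 3) + log(2) + 1] = 2*x/(x**2 + 3) = G'(x).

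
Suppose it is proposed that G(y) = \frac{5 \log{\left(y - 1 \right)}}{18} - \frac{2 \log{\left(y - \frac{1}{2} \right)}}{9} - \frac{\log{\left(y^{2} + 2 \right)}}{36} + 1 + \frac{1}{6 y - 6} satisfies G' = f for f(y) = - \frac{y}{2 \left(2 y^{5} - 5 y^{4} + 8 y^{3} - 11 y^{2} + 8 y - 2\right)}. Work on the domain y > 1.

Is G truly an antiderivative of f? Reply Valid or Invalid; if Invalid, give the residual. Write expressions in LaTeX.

d/dy[G] = - \frac{y}{4 y^{5} - 10 y^{4} + 16 y^{3} - 22 y^{2} + 16 y - 4}
This equals f(y) exactly, so the claim holds.

Valid - the claim checks out under differentiation.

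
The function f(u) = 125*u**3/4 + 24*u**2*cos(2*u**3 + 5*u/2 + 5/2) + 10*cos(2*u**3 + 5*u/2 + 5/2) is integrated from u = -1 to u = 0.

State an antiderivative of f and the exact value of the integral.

Antiderivative: F(u) = 125*u**4/16 + 4*sin(2*u**3 + 5*u/2 + 5/2); value = -125/16 + 4*sin(5/2) + 4*sin(2)

The integrand splits into summands that can be handled one at a time.
F(u) = 125*u**4/16 + 4*sin(2*u**3 + 5*u/2 + 5/2) is an antiderivative of f.
Check: d/du[125*u**4/16 + 4*sin(2*u**3 + 5*u/2 + 5/2)] = 125*u**3/4 + 24*u**2*cos(2*u**3 + 5*u/2 + 5/2) + 10*cos(2*u**3 + 5*u/2 + 5/2) = f(u).
F(0) = 4*sin(5/2); F(-1) = 125/16 - 4*sin(2).
Integral = F(0) - F(-1) = -125/16 + 4*sin(5/2) + 4*sin(2).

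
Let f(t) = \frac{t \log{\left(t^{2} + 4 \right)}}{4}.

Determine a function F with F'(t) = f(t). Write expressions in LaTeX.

Check any antiderivative F(t) by computing F'(t) and comparing it with f(t).
Check: d/dt[\frac{t^{2} \log{\left(t^{2} + 4 \right)}}{8} - \frac{t^{2}}{8} + \frac{\log{\left(t^{2} + 4 \right)}}{2}] = \frac{t \log{\left(t^{2} + 4 \right)}}{4} = f(t).

An antiderivative is F(t) = \frac{t^{2} \log{\left(t^{2} + 4 \right)}}{8} - \frac{t^{2}}{8} + \frac{\log{\left(t^{2} + 4 \right)}}{2}.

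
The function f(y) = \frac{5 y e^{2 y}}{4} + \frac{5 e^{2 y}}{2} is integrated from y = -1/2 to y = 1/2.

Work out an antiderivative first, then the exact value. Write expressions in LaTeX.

f has the shape u'v + uv' for u = \frac{5 y}{8} + \frac{15}{16} and v = e^{2 y} — it is the derivative of the product u*v.
F(y) = \frac{5 \left(2 y + 3\right) e^{2 y}}{16} is an antiderivative of f.
Check: d/dy[\frac{5 \left(2 y + 3\right) e^{2 y}}{16}] = \frac{5 y e^{2 y}}{4} + \frac{5 e^{2 y}}{2} = f(y).
F(1/2) = \frac{5 e}{4}; F(-1/2) = \frac{5}{8 e}.
Integral = F(1/2) - F(-1/2) = - \frac{5}{8 e} + \frac{5 e}{4}.

Antiderivative: F(y) = \frac{5 \left(2 y + 3\right) e^{2 y}}{16}; value = - \frac{5}{8 e} + \frac{5 e}{4}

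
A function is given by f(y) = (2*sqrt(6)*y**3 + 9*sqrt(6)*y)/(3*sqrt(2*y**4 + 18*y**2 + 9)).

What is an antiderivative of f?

An antiderivative is F(y) = sqrt(6)*sqrt(2*y**4 + 18*y**2 + 9)/6.

f matches the chain-rule pattern g'(h)*h' with inner function h(y) = y**4/3 + 3*y**2 + 3/2; substituting u = h(y) collapses the integral.
Check: d/dy[sqrt(6)*sqrt(2*y**4 + 18*y**2 + 9)/6] = (2*sqrt(6)*y**3 + 9*sqrt(6)*y)/(3*sqrt(2*y**4 + 18*y**2 + 9)) = f(y).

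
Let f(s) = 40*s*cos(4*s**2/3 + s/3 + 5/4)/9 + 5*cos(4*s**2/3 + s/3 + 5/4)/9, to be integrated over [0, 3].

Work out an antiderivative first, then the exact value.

The substitution u = 4*s**2/3 + s/3 + 5/4 works: f is exactly (dF/du)*(du/ds) for that inner function.
F(s) = 5*sin(4*s**2/3 + s/3 + 5/4)/3 is an antiderivative of f.
Check: d/ds[5*sin(4*s**2/3 + s/3 + 5/4)/3] = 40*s*cos(4*s**2/3 + s/3 + 5/4)/9 + 5*cos(4*s**2/3 + s/3 + 5/4)/9 = f(s).
F(3) = 5*sin(57/4)/3; F(0) = 5*sin(5/4)/3.
Integral = F(3) - F(0) = -5*sin(5/4)/3 + 5*sin(57/4)/3.

Antiderivative: F(s) = 5*sin(4*s**2/3 + s/3 + 5/4)/3; value = -5*sin(5/4)/3 + 5*sin(57/4)/3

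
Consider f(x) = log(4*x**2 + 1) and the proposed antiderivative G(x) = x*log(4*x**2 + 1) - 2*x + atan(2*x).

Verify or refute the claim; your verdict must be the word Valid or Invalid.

Valid: G'(x) = f(x).

d/dx[G] = log(4*x**2 + 1)
This equals f(x) exactly, so the claim holds.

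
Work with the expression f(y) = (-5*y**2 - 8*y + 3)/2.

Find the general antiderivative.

F(y) = y*(-5*y**2 - 12*y + 9)/6 + C

An antiderivative F(y) passes only if d/dy[F] lands on f(y) exactly.
Check: d/dy[y*(-5*y**2 - 12*y + 9)/6] = -5*y**2/2 - 4*y + 3/2, which equals f(y).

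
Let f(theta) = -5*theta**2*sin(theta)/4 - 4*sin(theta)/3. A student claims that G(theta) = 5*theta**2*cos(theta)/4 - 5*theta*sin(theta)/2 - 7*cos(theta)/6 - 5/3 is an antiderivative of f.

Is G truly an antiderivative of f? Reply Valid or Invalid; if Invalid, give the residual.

Valid - differentiating G returns exactly f.

d/dtheta[G] = -5*theta**2*sin(theta)/4 - 4*sin(theta)/3
This equals f(theta) exactly, so the claim holds.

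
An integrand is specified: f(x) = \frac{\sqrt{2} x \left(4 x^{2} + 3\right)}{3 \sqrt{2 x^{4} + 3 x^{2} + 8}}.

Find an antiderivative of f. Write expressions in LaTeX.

The substitution u = x^{4} + \frac{3 x^{2}}{2} + 4 works: f is exactly (dF/du)*(du/dx) for that inner function.
Check: d/dx[\frac{\sqrt{2} \sqrt{2 x^{4} + 3 x^{2} + 8}}{3}] = \frac{4 \sqrt{2} x^{3} + 3 \sqrt{2} x}{3 \sqrt{2 x^{4} + 3 x^{2} + 8}}, which equals f(x).

An antiderivative is F(x) = \frac{\sqrt{2} \sqrt{2 x^{4} + 3 x^{2} + 8}}{3}.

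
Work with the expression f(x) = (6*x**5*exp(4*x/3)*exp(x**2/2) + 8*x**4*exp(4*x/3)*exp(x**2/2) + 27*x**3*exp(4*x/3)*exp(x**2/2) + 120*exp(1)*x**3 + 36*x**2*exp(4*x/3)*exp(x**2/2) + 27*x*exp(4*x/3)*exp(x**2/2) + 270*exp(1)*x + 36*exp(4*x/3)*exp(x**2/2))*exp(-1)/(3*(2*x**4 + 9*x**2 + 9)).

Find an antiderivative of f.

An antiderivative is F(x) = exp(x**2/2 + 4*x/3 - 1) + 5*log(2*x**4/3 + 3*x**2 + 3).

Check any antiderivative F(x) by computing F'(x) and comparing it with f(x).
Check: d/dx[exp(x**2/2 + 4*x/3 - 1) + 5*log(2*x**4/3 + 3*x**2 + 3)] = (6*x**5*exp(-1)*exp(4*x/3)*exp(x**2/2) + 8*x**4*exp(-1)*exp(4*x/3)*exp(x**2/2) + 27*x**3*exp(-1)*exp(4*x/3)*exp(x**2/2) + 120*x**3 + 36*x**2*exp(-1)*exp(4*x/3)*exp(x**2/2) + 27*x*exp(-1)*exp(4*x/3)*exp(x**2/2) + 270*x + 36*exp(-1)*exp(4*x/3)*exp(x**2/2))/(6*x**4 + 27*x**2 + 27), which equals f(x).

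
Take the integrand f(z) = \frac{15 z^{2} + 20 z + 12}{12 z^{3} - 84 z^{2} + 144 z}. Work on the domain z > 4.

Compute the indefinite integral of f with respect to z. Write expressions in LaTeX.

Factor the denominator (12 z \left(z - 4\right) \left(z - 3\right)) and decompose: f = - \frac{23}{4 \left(z - 3\right)} + \frac{83}{12 \left(z - 4\right)} + \frac{1}{12 z}; each piece integrates to a log, atan, or power term.
Check: d/dz[- \frac{- \log{\left(z \right)} - 83 \log{\left(z - 4 \right)} + 69 \log{\left(z - 3 \right)}}{12}] = \frac{15 z^{2} + 20 z + 12}{12 z^{3} - 84 z^{2} + 144 z} = f(z).

F(z) = - \frac{- \log{\left(z \right)} - 83 \log{\left(z - 4 \right)} + 69 \log{\left(z - 3 \right)}}{12} + C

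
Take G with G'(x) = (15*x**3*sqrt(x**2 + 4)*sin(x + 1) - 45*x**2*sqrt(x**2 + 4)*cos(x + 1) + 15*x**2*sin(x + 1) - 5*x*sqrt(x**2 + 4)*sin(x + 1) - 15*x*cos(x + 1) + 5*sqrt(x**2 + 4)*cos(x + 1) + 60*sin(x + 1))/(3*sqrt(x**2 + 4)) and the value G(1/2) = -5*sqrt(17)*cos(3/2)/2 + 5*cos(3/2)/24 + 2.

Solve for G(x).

Recognize the product-rule pattern: G'(x) = u'v + uv' with u = -5*x**3 + 5*x/3 - 5*sqrt(x**2 + 4), v = cos(x + 1), so integration by parts undoes it.
A general antiderivative is -5*(3*x**3 - x + 3*sqrt(x**2 + 4))*cos(x + 1)/3 + C.
The condition gives C = -5*sqrt(17)*cos(3/2)/2 + 5*cos(3/2)/24 + 2 - (-5*sqrt(17)*cos(3/2)/2 + 5*cos(3/2)/24) = 2.
So G(x) = -5*x**3*cos(x + 1) + 5*x*cos(x + 1)/3 - 5*sqrt(x**2 + 4)*cos(x + 1) + 2.
Check: d/dx[-5*x**3*cos(x + 1) + 5*x*cos(x + 1)/3 - 5*sqrt(x**2 + 4)*cos(x + 1) + 2] = (15*x**3*sqrt(x**2 + 4)*sin(x + 1) - 45*x**2*sqrt(x**2 + 4)*cos(x + 1) + 15*x**2*sin(x + 1) - 5*x*sqrt(x**2 + 4)*sin(x + 1) - 15*x*cos(x + 1) + 5*sqrt(x**2 + 4)*cos(x + 1) + 60*sin(x + 1))/(3*sqrt(x**2 + 4)) = G'(x).

G(x) = -5*x**3*cos(x + 1) + 5*x*cos(x + 1)/3 - 5*sqrt(x**2 + 4)*cos(x + 1) + 2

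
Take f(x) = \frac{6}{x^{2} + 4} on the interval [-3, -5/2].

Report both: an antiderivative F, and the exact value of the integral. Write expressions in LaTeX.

Antiderivative: F(x) = 3 \operatorname{atan}{\left(\frac{x}{2} \right)}; value = - 3 \operatorname{atan}{\left(\frac{5}{4} \right)} + 3 \operatorname{atan}{\left(\frac{3}{2} \right)}

An antiderivative F(x) passes only if d/dx[F] lands on f(x) exactly.
F(x) = 3 \operatorname{atan}{\left(\frac{x}{2} \right)} is an antiderivative of f.
Check: d/dx[3 \operatorname{atan}{\left(\frac{x}{2} \right)}] = \frac{6}{x^{2} + 4} = f(x).
F(-5/2) = - 3 \operatorname{atan}{\left(\frac{5}{4} \right)}; F(-3) = - 3 \operatorname{atan}{\left(\frac{3}{2} \right)}.
Integral = F(-5/2) - F(-3) = - 3 \operatorname{atan}{\left(\frac{5}{4} \right)} + 3 \operatorname{atan}{\left(\frac{3}{2} \right)}.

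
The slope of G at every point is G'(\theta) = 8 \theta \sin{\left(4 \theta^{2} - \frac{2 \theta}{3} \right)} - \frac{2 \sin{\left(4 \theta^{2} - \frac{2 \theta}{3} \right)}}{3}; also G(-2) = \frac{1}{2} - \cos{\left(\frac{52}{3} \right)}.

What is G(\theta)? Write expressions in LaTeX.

G'(\theta) matches the chain-rule pattern g'(h)*h' with inner function h(\theta) = 4 \theta^{2} - \frac{2 \theta}{3}; substituting u = h(\theta) collapses the integral.
A general antiderivative is - \cos{\left(4 \theta^{2} - \frac{2 \theta}{3} \right)} + C.
The condition gives C = \frac{1}{2} - \cos{\left(\frac{52}{3} \right)} - (- \cos{\left(\frac{52}{3} \right)}) = \frac{1}{2}.
So G(\theta) = \frac{1}{2} - \cos{\left(4 \theta^{2} - \frac{2 \theta}{3} \right)}.
Check: d/d\theta[\frac{1}{2} - \cos{\left(4 \theta^{2} - \frac{2 \theta}{3} \right)}] = 8 \theta \sin{\left(4 \theta^{2} - \frac{2 \theta}{3} \right)} - \frac{2 \sin{\left(4 \theta^{2} - \frac{2 \theta}{3} \right)}}{3} = G'(\theta).

G(\theta) = \frac{1}{2} - \cos{\left(4 \theta^{2} - \frac{2 \theta}{3} \right)}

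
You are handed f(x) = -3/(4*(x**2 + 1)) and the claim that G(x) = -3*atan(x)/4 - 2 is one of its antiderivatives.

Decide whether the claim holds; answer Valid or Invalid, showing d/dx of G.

Valid - the claim checks out under differentiation.

d/dx[G] = -3/(4*x**2 + 4)
This equals f(x) exactly, so the claim holds.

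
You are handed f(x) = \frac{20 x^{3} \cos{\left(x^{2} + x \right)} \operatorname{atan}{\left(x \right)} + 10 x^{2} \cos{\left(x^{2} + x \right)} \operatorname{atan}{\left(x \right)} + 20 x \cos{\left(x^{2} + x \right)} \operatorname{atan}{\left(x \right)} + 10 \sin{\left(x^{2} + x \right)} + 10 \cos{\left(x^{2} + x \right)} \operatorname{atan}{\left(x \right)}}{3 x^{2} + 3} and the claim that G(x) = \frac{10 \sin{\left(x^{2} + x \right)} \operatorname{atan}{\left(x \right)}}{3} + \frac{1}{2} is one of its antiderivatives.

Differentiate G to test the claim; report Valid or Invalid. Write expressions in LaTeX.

Valid - differentiating G returns exactly f.

d/dx[G] = \frac{20 x^{3} \cos{\left(x^{2} + x \right)} \operatorname{atan}{\left(x \right)} + 10 x^{2} \cos{\left(x^{2} + x \right)} \operatorname{atan}{\left(x \right)} + 20 x \cos{\left(x^{2} + x \right)} \operatorname{atan}{\left(x \right)} + 10 \sin{\left(x^{2} + x \right)} + 10 \cos{\left(x^{2} + x \right)} \operatorname{atan}{\left(x \right)}}{3 x^{2} + 3}
This equals f(x) exactly, so the claim holds.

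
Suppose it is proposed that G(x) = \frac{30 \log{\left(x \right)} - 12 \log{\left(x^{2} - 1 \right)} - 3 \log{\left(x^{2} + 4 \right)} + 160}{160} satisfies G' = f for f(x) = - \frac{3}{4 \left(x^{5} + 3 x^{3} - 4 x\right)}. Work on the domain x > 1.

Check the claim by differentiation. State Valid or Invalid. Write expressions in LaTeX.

d/dx[G] = - \frac{3}{4 x^{5} + 12 x^{3} - 16 x}
This equals f(x) exactly, so the claim holds.

Valid: G'(x) = f(x).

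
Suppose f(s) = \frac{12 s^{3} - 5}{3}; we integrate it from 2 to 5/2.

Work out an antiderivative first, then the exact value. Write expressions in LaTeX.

Antiderivative: F(s) = s^{4} - \frac{5 s}{3}; value = \frac{1067}{48}

For F(s) to be correct the identity F'(s) - f(s) = 0 must hold.
F(s) = s^{4} - \frac{5 s}{3} is an antiderivative of f.
Check: d/ds[s^{4} - \frac{5 s}{3}] = 4 s^{3} - \frac{5}{3}, which equals f(s).
F(5/2) = \frac{1675}{48}; F(2) = \frac{38}{3}.
Integral = F(5/2) - F(2) = \frac{1067}{48}.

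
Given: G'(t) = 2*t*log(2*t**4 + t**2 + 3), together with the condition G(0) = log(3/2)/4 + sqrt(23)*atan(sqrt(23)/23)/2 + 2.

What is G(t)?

G(t) = t**2*log(2*t**4 + t**2 + 3) - 2*t**2 + log(t**4 + t**2/2 + 3/2)/4 + sqrt(23)*atan(4*sqrt(23)*t**2/23 + sqrt(23)/23)/2 + 2

Any candidate G(t) must reproduce the stated G'(t) exactly.
A general antiderivative is t**2*log(2*t**4 + t**2 + 3) - 2*t**2 + log(t**4 + t**2/2 + 3/2)/4 + sqrt(23)*atan(4*sqrt(23)*t**2/23 + sqrt(23)/23)/2 + C.
The condition gives C = log(3/2)/4 + sqrt(23)*atan(sqrt(23)/23)/2 + 2 - (log(3/2)/4 + sqrt(23)*atan(sqrt(23)/23)/2) = 2.
So G(t) = t**2*log(2*t**4 + t**2 + 3) - 2*t**2 + log(t**4 + t**2/2 + 3/2)/4 + sqrt(23)*atan(4*sqrt(23)*t**2/23 + sqrt(23)/23)/2 + 2.
Check: d/dt[t**2*log(2*t**4 + t**2 + 3) - 2*t**2 + log(t**4 + t**2/2 + 3/2)/4 + sqrt(23)*atan(4*sqrt(23)*t**2/23 + sqrt(23)/23)/2 + 2] = 2*t*log(2*t**4 + t**2 + 3) = G'(t).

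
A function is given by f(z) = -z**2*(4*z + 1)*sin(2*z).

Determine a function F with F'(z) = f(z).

A candidate is checked by its d/dz: the result must match f(z).
Check: d/dz[(8*z**3*cos(2*z) - 12*z**2*sin(2*z) + 2*z**2*cos(2*z) - 2*z*sin(2*z) - 12*z*cos(2*z) + 6*sin(2*z) - cos(2*z))/4] = -4*z**3*sin(2*z) - z**2*sin(2*z), which equals f(z).

An antiderivative is F(z) = (8*z**3*cos(2*z) - 12*z**2*sin(2*z) + 2*z**2*cos(2*z) - 2*z*sin(2*z) - 12*z*cos(2*z) + 6*sin(2*z) - cos(2*z))/4.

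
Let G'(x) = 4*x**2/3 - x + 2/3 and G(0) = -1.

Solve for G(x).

Integrate term by term and add the pieces.
A general antiderivative is 4*x**3/9 - x**2/2 + 2*x/3 + C.
The condition gives C = -1 - (0) = -1.
So G(x) = 4*x**3/9 - x**2/2 + 2*x/3 - 1.
Check: d/dx[4*x**3/9 - x**2/2 + 2*x/3 - 1] = 4*x**2/3 - x + 2/3 = G'(x).

G(x) = 4*x**3/9 - x**2/2 + 2*x/3 - 1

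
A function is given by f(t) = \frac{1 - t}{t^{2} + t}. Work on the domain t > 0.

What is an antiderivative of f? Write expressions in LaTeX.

An antiderivative is F(t) = \log{\left(t \right)} - 2 \log{\left(t + 1 \right)}.

The denominator factors as t \left(t + 1\right); partial fractions split f into directly integrable pieces: - \frac{2}{t + 1} + \frac{1}{t}.
Check: d/dt[\log{\left(t \right)} - 2 \log{\left(t + 1 \right)}] = \frac{1 - t}{t^{2} + t} = f(t).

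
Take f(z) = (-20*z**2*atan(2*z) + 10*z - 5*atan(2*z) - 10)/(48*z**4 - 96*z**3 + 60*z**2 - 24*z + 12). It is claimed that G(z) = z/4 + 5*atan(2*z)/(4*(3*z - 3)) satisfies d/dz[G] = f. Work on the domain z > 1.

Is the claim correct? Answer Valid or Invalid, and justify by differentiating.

d/dz[G] = (12*z**4 - 24*z**3 - 20*z**2*atan(2*z) + 15*z**2 + 4*z - 5*atan(2*z) - 7)/(48*z**4 - 96*z**3 + 60*z**2 - 24*z + 12)
d/dz[G] - f(z) = 1/4 != 0.

Invalid: d/dz[G] - f = 1/4, which is not 0.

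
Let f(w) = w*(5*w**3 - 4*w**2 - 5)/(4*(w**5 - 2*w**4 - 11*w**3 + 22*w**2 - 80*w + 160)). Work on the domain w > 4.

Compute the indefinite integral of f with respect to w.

F(w) = 251*log(w - 4)/336 - 19*log(w - 2)/216 + 389*log(w + 4)/1008 + 155*log(w**2 + 5)/1512 + 5*sqrt(5)*atan(sqrt(5)*w/5)/108 + C

The denominator factors as 4*(w - 4)*(w - 2)*(w + 4)*(w**2 + 5); partial fractions split f into directly integrable pieces: 5*(31*w + 35)/(756*(w**2 + 5)) + 389/(1008*(w + 4)) - 19/(216*(w - 2)) + 251/(336*(w - 4)).
Check: d/dw[251*log(w - 4)/336 - 19*log(w - 2)/216 + 389*log(w + 4)/1008 + 155*log(w**2 + 5)/1512 + 5*sqrt(5)*atan(sqrt(5)*w/5)/108] = (5*w**4 - 4*w**3 - 5*w)/(4*w**5 - 8*w**4 - 44*w**3 + 88*w**2 - 320*w + 640), which equals f(w).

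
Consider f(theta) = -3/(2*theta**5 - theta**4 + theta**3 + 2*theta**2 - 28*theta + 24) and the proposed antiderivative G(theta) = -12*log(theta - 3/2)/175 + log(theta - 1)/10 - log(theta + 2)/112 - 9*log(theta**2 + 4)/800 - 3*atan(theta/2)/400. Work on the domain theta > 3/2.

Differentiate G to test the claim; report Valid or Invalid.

d/dtheta[G] = -3/(4*theta**5 - 2*theta**4 + 2*theta**3 + 4*theta**2 - 56*theta + 48)
d/dtheta[G] - f(theta) = 3/(4*theta**5 - 2*theta**4 + 2*theta**3 + 4*theta**2 - 56*theta + 48) != 0.

Invalid: d/dtheta[G] - f = 3/(4*theta**5 - 2*theta**4 + 2*theta**3 + 4*theta**2 - 56*theta + 48), which is not 0.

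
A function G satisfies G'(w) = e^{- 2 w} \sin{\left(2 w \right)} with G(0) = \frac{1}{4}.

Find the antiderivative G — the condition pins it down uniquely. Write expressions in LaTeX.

Check a candidate G(w) by differentiating: d/dw[G] must match the given G'(w).
A general antiderivative is - \frac{e^{- 2 w} \sin{\left(2 w \right)}}{4} - \frac{e^{- 2 w} \cos{\left(2 w \right)}}{4} + C.
The condition gives C = \frac{1}{4} - (- \frac{1}{4}) = \frac{1}{2}.
So G(w) = \frac{\left(2 e^{2 w} - \sin{\left(2 w \right)} - \cos{\left(2 w \right)}\right) e^{- 2 w}}{4}.
Check: d/dw[\frac{\left(2 e^{2 w} - \sin{\left(2 w \right)} - \cos{\left(2 w \right)}\right) e^{- 2 w}}{4}] = e^{- 2 w} \sin{\left(2 w \right)} = G'(w).

G(w) = \frac{\left(2 e^{2 w} - \sin{\left(2 w \right)} - \cos{\left(2 w \right)}\right) e^{- 2 w}}{4}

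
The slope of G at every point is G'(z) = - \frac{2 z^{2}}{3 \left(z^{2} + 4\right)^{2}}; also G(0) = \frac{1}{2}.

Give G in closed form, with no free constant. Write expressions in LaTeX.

Recover the given G'(z) by differentiating a candidate G(z); any mismatch rules it out.
A general antiderivative is \frac{2 z}{6 z^{2} + 24} - \frac{\operatorname{atan}{\left(\frac{z}{2} \right)}}{6} + C.
The condition gives C = \frac{1}{2} - (0) = \frac{1}{2}.
So G(z) = - \frac{z^{2} \operatorname{atan}{\left(\frac{z}{2} \right)} - 3 z^{2} - 2 z + 4 \operatorname{atan}{\left(\frac{z}{2} \right)} - 12}{6 \left(z^{2} + 4\right)}.
Check: d/dz[- \frac{z^{2} \operatorname{atan}{\left(\frac{z}{2} \right)} - 3 z^{2} - 2 z + 4 \operatorname{atan}{\left(\frac{z}{2} \right)} - 12}{6 \left(z^{2} + 4\right)}] = - \frac{2 z^{2}}{3 z^{4} + 24 z^{2} + 48}, which equals G'(z).

G(z) = - \frac{z^{2} \operatorname{atan}{\left(\frac{z}{2} \right)} - 3 z^{2} - 2 z + 4 \operatorname{atan}{\left(\frac{z}{2} \right)} - 12}{6 \left(z^{2} + 4\right)}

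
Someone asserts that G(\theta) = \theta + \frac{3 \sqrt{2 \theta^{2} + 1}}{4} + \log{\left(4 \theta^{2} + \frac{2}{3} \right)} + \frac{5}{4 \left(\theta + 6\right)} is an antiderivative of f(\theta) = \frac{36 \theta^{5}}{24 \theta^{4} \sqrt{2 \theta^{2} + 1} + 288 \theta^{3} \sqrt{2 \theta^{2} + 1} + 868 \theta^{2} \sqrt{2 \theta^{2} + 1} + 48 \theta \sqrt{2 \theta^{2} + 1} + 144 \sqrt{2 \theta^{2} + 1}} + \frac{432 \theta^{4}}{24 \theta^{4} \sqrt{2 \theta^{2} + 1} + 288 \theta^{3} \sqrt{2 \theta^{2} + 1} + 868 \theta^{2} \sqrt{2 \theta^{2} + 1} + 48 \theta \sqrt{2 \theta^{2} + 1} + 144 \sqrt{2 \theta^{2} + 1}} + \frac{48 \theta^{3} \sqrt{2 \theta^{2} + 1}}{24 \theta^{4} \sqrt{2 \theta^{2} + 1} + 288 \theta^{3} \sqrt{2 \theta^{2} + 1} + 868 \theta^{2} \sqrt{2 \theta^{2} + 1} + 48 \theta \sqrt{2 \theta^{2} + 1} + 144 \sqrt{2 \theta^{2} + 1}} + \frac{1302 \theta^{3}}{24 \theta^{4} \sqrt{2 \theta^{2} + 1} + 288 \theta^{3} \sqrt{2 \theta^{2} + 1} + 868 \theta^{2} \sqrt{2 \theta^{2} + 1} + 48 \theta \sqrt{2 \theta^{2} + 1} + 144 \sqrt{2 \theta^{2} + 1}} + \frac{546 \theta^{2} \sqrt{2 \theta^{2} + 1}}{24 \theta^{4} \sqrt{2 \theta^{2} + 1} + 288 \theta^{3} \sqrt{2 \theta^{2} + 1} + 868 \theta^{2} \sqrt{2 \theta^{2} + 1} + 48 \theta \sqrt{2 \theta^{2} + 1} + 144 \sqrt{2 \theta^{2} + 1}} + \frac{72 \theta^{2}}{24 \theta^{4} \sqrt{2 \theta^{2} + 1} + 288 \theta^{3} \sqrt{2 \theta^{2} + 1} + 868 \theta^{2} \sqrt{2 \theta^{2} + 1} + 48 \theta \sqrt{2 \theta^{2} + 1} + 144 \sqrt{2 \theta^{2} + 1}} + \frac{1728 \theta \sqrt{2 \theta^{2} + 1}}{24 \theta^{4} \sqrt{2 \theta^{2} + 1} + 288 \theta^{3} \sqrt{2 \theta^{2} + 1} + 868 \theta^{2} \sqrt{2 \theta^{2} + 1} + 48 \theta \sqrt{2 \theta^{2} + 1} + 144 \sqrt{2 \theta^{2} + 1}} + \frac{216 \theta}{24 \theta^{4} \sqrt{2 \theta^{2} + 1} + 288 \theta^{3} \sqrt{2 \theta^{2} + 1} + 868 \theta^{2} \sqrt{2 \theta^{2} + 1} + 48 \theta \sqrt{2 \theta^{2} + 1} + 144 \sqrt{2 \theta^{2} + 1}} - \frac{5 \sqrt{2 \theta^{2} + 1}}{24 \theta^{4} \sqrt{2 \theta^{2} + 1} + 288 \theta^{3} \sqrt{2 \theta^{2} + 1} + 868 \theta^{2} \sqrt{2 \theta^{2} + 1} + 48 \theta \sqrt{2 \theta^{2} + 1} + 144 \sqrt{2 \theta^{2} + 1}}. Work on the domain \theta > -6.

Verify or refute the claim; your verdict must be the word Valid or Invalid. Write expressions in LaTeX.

d/d\theta[G] = \frac{36 \theta^{5} + 24 \theta^{4} \sqrt{2 \theta^{2} + 1} + 432 \theta^{4} + 336 \theta^{3} \sqrt{2 \theta^{2} + 1} + 1302 \theta^{3} + 1414 \theta^{2} \sqrt{2 \theta^{2} + 1} + 72 \theta^{2} + 1776 \theta \sqrt{2 \theta^{2} + 1} + 216 \theta + 139 \sqrt{2 \theta^{2} + 1}}{24 \theta^{4} \sqrt{2 \theta^{2} + 1} + 288 \theta^{3} \sqrt{2 \theta^{2} + 1} + 868 \theta^{2} \sqrt{2 \theta^{2} + 1} + 48 \theta \sqrt{2 \theta^{2} + 1} + 144 \sqrt{2 \theta^{2} + 1}}
d/d\theta[G] - f(\theta) = 1 != 0.

Invalid: d/d\theta[G] - f = 1, which is not 0.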